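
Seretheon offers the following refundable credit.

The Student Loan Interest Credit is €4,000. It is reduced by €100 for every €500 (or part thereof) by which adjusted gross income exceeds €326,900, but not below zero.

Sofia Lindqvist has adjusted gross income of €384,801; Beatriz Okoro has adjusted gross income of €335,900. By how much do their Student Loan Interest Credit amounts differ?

Sofia (€384,801): Student Loan Interest Credit: income exceeds €326,900 by €57,901 → 116 increments × €100 = €11,600 ≥ base, so the credit is €0.
Beatriz (€335,900): Student Loan Interest Credit: income exceeds €326,900 by €9,000, which is 18 full-or-partial €500 increments; reduction = 18 × €100 = €1,800, leaving €2,200.
Difference: |€0 − €2,200| = €2,200.

€2,200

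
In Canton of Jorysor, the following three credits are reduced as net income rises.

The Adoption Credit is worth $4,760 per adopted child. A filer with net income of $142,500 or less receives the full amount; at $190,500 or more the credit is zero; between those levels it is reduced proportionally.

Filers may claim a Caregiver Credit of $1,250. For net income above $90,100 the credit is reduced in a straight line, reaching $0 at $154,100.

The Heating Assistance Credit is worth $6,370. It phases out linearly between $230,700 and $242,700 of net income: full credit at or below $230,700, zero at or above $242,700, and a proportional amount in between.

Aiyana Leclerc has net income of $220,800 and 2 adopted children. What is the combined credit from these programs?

Adoption Credit: base = 2 × $4,760 = $9,520. $220,800 is at or above $190,500, so the credit is $0.
Caregiver Credit: $220,800 is at or above $154,100, so the credit is $0.
Heating Assistance Credit: $220,800 is at or below the $230,700 threshold, so the full $6,370 applies.
Total: $0 + $0 + $6,370 = $6,370.

$6,370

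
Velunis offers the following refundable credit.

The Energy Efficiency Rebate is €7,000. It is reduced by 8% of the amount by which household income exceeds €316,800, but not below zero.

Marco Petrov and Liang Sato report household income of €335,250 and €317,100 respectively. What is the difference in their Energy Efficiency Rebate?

Marco (€335,250): Energy Efficiency Rebate: 8% of the €18,450 excess over €316,800 is €1,476; credit = €7,000 − €1,476 = €5,524.
Liang (€317,100): Energy Efficiency Rebate: 8% of the €300 excess over €316,800 is €24; credit = €7,000 − €24 = €6,976.
Difference: |€5,524 − €6,976| = €1,452.

€1,452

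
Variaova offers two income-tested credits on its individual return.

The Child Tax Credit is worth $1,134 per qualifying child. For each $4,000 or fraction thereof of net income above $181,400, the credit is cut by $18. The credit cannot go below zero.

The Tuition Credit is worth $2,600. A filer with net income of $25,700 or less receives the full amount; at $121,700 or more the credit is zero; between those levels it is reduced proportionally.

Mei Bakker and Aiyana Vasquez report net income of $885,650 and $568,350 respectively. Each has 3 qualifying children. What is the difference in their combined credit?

$1,440

Mei ($885,650): Child Tax Credit: base = 3 × $1,134 = $3,402. income exceeds $181,400 by $704,250, which is 177 full-or-partial $4,000 increments; reduction = 177 × $18 = $3,186, leaving $216. Tuition Credit: $885,650 is at or above $121,700, so the credit is $0. total $216 + $0 = $216
Aiyana ($568,350): Child Tax Credit: base = 3 × $1,134 = $3,402. income exceeds $181,400 by $386,950, which is 97 full-or-partial $4,000 increments; reduction = 97 × $18 = $1,746, leaving $1,656. Tuition Credit: $568,350 is at or above $121,700, so the credit is $0. total $1,656 + $0 = $1,656
Difference: |$216 − $1,656| = $1,440.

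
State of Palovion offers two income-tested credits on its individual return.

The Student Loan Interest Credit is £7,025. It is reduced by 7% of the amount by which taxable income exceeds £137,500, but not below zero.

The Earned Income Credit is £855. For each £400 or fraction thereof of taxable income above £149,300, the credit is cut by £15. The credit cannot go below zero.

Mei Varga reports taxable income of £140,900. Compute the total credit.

Student Loan Interest Credit: 7% of the £3,400 excess over £137,500 is £238; credit = £7,025 − £238 = £6,787.
Earned Income Credit: £140,900 is at or below the £149,300 threshold, so the full £855 applies.
Total: £6,787 + £855 = £7,642.

£7,642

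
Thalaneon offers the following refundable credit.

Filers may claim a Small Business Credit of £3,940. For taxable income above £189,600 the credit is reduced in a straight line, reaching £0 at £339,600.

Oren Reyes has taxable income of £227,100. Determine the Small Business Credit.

Small Business Credit: £227,100 is £37,500 into a £150,000 phase-out range, leaving 112,500/150,000 of the credit: £3,940 × 112,500/150,000 = £2,955.

£2,955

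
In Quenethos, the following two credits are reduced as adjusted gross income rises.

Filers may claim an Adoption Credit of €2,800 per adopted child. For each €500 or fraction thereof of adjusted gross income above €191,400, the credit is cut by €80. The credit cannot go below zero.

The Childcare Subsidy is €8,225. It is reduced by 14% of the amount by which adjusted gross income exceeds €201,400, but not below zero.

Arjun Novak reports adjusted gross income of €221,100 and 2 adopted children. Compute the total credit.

Adoption Credit: base = 2 × €2,800 = €5,600. income exceeds €191,400 by €29,700, which is 60 full-or-partial €500 increments; reduction = 60 × €80 = €4,800, leaving €800.
Childcare Subsidy: 14% of the €19,700 excess over €201,400 is €2,758; credit = €8,225 − €2,758 = €5,467.
Total: €800 + €5,467 = €6,267.

€6,267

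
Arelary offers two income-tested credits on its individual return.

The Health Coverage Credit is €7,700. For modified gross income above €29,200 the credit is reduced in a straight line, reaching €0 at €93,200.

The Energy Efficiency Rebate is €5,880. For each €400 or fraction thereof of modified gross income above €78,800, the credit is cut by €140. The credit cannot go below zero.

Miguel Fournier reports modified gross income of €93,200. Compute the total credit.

€840

Health Coverage Credit: €93,200 is at or above €93,200, so the credit is €0.
Energy Efficiency Rebate: income exceeds €78,800 by €14,400, which is 36 full-or-partial €400 increments; reduction = 36 × €140 = €5,040, leaving €840.
Total: €0 + €840 = €840.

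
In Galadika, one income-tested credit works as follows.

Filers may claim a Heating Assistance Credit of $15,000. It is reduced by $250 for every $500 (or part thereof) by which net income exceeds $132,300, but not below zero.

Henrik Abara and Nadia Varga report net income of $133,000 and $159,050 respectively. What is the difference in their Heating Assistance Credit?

Henrik ($133,000): Heating Assistance Credit: income exceeds $132,300 by $700, which is 2 full-or-partial $500 increments; reduction = 2 × $250 = $500, leaving $14,500.
Nadia ($159,050): Heating Assistance Credit: income exceeds $132,300 by $26,750, which is 54 full-or-partial $500 increments; reduction = 54 × $250 = $13,500, leaving $1,500.
Difference: |$14,500 − $1,500| = $13,000.

$13,000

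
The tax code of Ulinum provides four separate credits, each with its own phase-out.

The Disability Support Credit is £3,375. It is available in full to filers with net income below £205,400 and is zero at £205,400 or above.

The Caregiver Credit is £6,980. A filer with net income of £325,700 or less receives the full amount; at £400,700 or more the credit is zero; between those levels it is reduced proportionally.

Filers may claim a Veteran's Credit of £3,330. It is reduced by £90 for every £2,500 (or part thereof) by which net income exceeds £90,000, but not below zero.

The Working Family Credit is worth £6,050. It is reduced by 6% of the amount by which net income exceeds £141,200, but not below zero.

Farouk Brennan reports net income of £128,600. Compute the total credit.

Disability Support Credit: £128,600 is below the £205,400 cutoff, so the full £3,375 applies.
Caregiver Credit: £128,600 is at or below the £325,700 threshold, so the full £6,980 applies.
Veteran's Credit: income exceeds £90,000 by £38,600, which is 16 full-or-partial £2,500 increments; reduction = 16 × £90 = £1,440, leaving £1,890.
Working Family Credit: £128,600 is at or below the £141,200 threshold, so the full £6,050 applies.
Total: £3,375 + £6,980 + £1,890 + £6,050 = £18,295.

£18,295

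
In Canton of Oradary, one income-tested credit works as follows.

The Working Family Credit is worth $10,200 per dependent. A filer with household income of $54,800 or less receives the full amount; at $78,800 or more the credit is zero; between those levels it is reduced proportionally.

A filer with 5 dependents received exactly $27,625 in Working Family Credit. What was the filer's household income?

Full credit = 5 × $10,200 = $51,000.
$27,625 is 27,625/51,000 of the full $51,000, so 23,375/51,000 of the $24,000 range has been used: income = $54,800 + $24,000 × 23,375/51,000 = $65,800.

$65,800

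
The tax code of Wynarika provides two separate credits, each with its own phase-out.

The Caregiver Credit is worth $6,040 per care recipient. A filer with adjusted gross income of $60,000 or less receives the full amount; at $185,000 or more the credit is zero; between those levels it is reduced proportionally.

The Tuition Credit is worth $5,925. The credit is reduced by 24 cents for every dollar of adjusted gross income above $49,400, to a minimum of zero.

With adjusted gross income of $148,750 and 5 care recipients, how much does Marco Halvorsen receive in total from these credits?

Caregiver Credit: base = 5 × $6,040 = $30,200. $148,750 is $88,750 into a $125,000 phase-out range, leaving 36,250/125,000 of the credit: $30,200 × 36,250/125,000 = $8,758.
Tuition Credit: 24% of the $99,350 excess over $49,400 is $23,844 ≥ base, so the credit is $0.
Total: $8,758 + $0 = $8,758.

$8,758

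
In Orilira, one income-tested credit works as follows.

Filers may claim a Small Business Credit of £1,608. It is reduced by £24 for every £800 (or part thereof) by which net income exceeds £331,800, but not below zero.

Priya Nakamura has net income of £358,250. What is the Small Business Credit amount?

Small Business Credit: income exceeds £331,800 by £26,450, which is 34 full-or-partial £800 increments; reduction = 34 × £24 = £816, leaving £792.

£792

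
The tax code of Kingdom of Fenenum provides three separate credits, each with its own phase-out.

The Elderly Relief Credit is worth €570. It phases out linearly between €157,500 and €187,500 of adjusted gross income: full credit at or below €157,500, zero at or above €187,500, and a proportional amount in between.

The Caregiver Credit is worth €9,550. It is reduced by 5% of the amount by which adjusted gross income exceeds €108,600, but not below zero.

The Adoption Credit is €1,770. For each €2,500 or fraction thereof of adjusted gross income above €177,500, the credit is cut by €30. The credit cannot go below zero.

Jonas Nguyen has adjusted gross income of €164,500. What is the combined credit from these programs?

Elderly Relief Credit: €164,500 is €7,000 into a €30,000 phase-out range, leaving 23,000/30,000 of the credit: €570 × 23,000/30,000 = €437.
Caregiver Credit: 5% of the €55,900 excess over €108,600 is €2,795; credit = €9,550 − €2,795 = €6,755.
Adoption Credit: €164,500 is at or below the €177,500 threshold, so the full €1,770 applies.
Total: €437 + €6,755 + €1,770 = €8,962.

€8,962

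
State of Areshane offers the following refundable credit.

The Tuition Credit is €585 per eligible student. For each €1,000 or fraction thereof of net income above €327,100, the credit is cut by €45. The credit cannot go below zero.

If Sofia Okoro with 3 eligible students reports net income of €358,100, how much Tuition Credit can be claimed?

€360

Tuition Credit: base = 3 × €585 = €1,755. income exceeds €327,100 by €31,000, which is 31 full-or-partial €1,000 increments; reduction = 31 × €45 = €1,395, leaving €360.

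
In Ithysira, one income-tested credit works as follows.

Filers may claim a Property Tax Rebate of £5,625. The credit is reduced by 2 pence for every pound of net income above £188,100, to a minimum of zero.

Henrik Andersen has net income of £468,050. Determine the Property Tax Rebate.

£26

Property Tax Rebate: 2% of the £279,950 excess over £188,100 is £5,599; credit = £5,625 − £5,599 = £26.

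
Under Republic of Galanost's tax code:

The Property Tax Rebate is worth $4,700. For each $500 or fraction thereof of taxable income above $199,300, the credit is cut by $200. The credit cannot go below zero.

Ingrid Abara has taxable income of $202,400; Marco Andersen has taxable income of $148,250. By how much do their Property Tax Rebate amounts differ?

Ingrid ($202,400): Property Tax Rebate: income exceeds $199,300 by $3,100, which is 7 full-or-partial $500 increments; reduction = 7 × $200 = $1,400, leaving $3,300.
Marco ($148,250): Property Tax Rebate: $148,250 is at or below the $199,300 threshold, so the full $4,700 applies.
Difference: |$3,300 − $4,700| = $1,400.

$1,400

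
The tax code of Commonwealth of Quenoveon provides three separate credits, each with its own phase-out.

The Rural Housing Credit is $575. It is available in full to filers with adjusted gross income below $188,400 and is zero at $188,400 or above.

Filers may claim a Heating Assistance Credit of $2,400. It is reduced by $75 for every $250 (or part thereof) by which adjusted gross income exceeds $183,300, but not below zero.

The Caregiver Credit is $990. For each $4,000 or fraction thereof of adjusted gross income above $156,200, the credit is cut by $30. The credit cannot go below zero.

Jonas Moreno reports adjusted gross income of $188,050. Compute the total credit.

$2,300

Rural Housing Credit: $188,050 is below the $188,400 cutoff, so the full $575 applies.
Heating Assistance Credit: income exceeds $183,300 by $4,750, which is 19 full-or-partial $250 increments; reduction = 19 × $75 = $1,425, leaving $975.
Caregiver Credit: income exceeds $156,200 by $31,850, which is 8 full-or-partial $4,000 increments; reduction = 8 × $30 = $240, leaving $750.
Total: $575 + $975 + $750 = $2,300.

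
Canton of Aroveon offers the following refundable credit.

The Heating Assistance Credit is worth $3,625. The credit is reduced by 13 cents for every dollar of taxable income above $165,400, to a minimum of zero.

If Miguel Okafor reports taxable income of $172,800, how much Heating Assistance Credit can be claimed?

$2,663

Heating Assistance Credit: 13% of the $7,400 excess over $165,400 is $962; credit = $3,625 − $962 = $2,663.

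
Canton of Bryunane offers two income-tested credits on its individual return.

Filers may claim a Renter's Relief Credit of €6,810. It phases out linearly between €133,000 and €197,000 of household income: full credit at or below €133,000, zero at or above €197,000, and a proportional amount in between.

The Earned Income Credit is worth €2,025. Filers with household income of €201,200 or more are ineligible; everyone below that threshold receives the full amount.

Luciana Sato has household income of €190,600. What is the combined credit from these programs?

€2,706

Renter's Relief Credit: €190,600 is €57,600 into a €64,000 phase-out range, leaving 6,400/64,000 of the credit: €6,810 × 6,400/64,000 = €681.
Earned Income Credit: €190,600 is below the €201,200 cutoff, so the full €2,025 applies.
Total: €681 + €2,025 = €2,706.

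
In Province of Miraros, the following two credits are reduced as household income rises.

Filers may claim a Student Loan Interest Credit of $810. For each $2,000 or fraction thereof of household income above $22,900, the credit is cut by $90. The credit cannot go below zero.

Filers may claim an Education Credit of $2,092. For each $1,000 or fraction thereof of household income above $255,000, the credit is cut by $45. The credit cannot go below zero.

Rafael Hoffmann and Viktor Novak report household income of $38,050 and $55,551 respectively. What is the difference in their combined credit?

Rafael ($38,050): Student Loan Interest Credit: income exceeds $22,900 by $15,150, which is 8 full-or-partial $2,000 increments; reduction = 8 × $90 = $720, leaving $90. Education Credit: $38,050 is at or below the $255,000 threshold, so the full $2,092 applies. total $90 + $2,092 = $2,182
Viktor ($55,551): Student Loan Interest Credit: income exceeds $22,900 by $32,651 → 17 increments × $90 = $1,530 ≥ base, so the credit is $0. Education Credit: $55,551 is at or below the $255,000 threshold, so the full $2,092 applies. total $0 + $2,092 = $2,092
Difference: |$2,182 − $2,092| = $90.

$90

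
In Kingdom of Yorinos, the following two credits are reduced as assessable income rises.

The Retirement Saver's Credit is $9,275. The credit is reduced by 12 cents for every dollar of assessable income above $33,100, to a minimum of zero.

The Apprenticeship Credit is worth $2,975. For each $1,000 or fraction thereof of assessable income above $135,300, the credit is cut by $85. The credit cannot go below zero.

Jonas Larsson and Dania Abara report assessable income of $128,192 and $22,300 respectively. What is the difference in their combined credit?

$9,275

Jonas ($128,192): Retirement Saver's Credit: 12% of the $95,092 excess over $33,100 is $11,411.04 ≥ base, so the credit is $0. Apprenticeship Credit: $128,192 is at or below the $135,300 threshold, so the full $2,975 applies. total $0 + $2,975 = $2,975
Dania ($22,300): Retirement Saver's Credit: $22,300 is at or below the $33,100 threshold, so the full $9,275 applies. Apprenticeship Credit: $22,300 is at or below the $135,300 threshold, so the full $2,975 applies. total $9,275 + $2,975 = $12,250
Difference: |$2,975 − $12,250| = $9,275.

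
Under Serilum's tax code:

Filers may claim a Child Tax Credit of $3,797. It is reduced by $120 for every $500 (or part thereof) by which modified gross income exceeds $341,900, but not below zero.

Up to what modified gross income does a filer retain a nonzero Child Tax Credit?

$357,400

After 31 increments the reduction is 31 × $120 = $3,720, leaving $77; one more increment wipes it out. Increment 31 ends at excess 31 × $500 = $15,500, so the highest qualifying income is $341,900 + $15,500 = $357,400.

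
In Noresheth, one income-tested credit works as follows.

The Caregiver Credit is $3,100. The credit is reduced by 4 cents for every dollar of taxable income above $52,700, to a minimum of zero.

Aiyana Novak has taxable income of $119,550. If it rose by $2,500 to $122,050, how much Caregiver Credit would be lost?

At $119,550 — 4% of the $66,850 excess over $52,700 is $2,674; credit = $3,100 − $2,674 = $426.
At $122,050 — 4% of the $69,350 excess over $52,700 is $2,774; credit = $3,100 − $2,774 = $326.
Lost: $426 − $326 = $100.

$100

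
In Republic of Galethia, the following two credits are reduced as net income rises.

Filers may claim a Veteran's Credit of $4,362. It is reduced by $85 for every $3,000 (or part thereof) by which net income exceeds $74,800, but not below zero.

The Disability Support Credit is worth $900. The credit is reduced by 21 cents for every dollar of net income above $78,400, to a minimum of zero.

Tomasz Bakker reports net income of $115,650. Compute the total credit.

Veteran's Credit: income exceeds $74,800 by $40,850, which is 14 full-or-partial $3,000 increments; reduction = 14 × $85 = $1,190, leaving $3,172.
Disability Support Credit: 21% of the $37,250 excess over $78,400 is $7,822.50 ≥ base, so the credit is $0.
Total: $3,172 + $0 = $3,172.

$3,172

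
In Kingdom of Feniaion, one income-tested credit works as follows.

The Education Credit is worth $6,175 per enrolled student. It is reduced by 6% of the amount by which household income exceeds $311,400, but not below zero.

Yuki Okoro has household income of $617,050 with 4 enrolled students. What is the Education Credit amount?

$6,361

Education Credit: base = 4 × $6,175 = $24,700. 6% of the $305,650 excess over $311,400 is $18,339; credit = $24,700 − $18,339 = $6,361.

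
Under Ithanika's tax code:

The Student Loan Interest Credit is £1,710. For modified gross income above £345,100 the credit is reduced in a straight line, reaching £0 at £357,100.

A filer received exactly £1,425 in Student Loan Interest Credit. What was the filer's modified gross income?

£347,100

£1,425 is 1,425/1,710 of the full £1,710, so 285/1,710 of the £12,000 range has been used: income = £345,100 + £12,000 × 285/1,710 = £347,100.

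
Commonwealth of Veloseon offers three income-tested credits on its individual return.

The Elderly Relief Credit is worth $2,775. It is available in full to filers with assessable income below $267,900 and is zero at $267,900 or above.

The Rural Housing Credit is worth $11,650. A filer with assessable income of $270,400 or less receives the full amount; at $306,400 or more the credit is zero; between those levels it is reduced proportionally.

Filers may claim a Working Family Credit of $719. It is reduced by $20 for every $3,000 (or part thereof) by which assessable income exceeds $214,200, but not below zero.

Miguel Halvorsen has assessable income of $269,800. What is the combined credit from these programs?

$11,989

Elderly Relief Credit: $269,800 meets or exceeds the $267,900 cutoff, so the credit is $0.
Rural Housing Credit: $269,800 is at or below the $270,400 threshold, so the full $11,650 applies.
Working Family Credit: income exceeds $214,200 by $55,600, which is 19 full-or-partial $3,000 increments; reduction = 19 × $20 = $380, leaving $339.
Total: $0 + $11,650 + $339 = $11,989.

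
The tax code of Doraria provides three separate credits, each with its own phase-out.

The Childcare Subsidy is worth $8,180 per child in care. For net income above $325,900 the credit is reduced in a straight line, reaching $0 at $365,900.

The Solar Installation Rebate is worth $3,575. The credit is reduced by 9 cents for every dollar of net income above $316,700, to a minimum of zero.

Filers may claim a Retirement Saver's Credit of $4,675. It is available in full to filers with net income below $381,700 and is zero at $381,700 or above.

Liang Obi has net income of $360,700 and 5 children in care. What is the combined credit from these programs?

$9,992

Childcare Subsidy: base = 5 × $8,180 = $40,900. $360,700 is $34,800 into a $40,000 phase-out range, leaving 5,200/40,000 of the credit: $40,900 × 5,200/40,000 = $5,317.
Solar Installation Rebate: 9% of the $44,000 excess over $316,700 is $3,960 ≥ base, so the credit is $0.
Retirement Saver's Credit: $360,700 is below the $381,700 cutoff, so the full $4,675 applies.
Total: $5,317 + $0 + $4,675 = $9,992.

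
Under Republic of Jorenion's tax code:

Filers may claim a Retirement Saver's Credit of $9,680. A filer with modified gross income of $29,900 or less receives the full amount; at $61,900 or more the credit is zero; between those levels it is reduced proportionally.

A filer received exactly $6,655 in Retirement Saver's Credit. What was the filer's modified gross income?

$6,655 is 6,655/9,680 of the full $9,680, so 3,025/9,680 of the $32,000 range has been used: income = $29,900 + $32,000 × 3,025/9,680 = $39,900.

$39,900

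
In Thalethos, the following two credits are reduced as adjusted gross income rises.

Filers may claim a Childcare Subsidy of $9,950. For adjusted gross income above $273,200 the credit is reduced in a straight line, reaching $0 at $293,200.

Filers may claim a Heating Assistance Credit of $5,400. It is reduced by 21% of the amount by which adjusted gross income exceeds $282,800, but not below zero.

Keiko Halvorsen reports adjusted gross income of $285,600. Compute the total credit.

$8,593

Childcare Subsidy: $285,600 is $12,400 into a $20,000 phase-out range, leaving 7,600/20,000 of the credit: $9,950 × 7,600/20,000 = $3,781.
Heating Assistance Credit: 21% of the $2,800 excess over $282,800 is $588; credit = $5,400 − $588 = $4,812.
Total: $3,781 + $4,812 = $8,593.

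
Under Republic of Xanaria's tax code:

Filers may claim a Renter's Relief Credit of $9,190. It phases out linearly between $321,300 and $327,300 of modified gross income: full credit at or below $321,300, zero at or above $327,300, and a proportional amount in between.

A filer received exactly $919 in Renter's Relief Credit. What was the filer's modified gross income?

$326,700

$919 is 919/9,190 of the full $9,190, so 8,271/9,190 of the $6,000 range has been used: income = $321,300 + $6,000 × 8,271/9,190 = $326,700.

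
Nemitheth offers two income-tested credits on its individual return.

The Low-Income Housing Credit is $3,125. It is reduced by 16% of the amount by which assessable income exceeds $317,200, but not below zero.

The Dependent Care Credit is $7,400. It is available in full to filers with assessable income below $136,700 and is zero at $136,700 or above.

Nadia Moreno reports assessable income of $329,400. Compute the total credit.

Low-Income Housing Credit: 16% of the $12,200 excess over $317,200 is $1,952; credit = $3,125 − $1,952 = $1,173.
Dependent Care Credit: $329,400 meets or exceeds the $136,700 cutoff, so the credit is $0.
Total: $1,173 + $0 = $1,173.

$1,173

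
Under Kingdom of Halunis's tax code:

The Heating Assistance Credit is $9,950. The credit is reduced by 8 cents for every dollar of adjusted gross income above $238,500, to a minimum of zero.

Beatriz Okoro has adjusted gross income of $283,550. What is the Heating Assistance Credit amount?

Heating Assistance Credit: 8% of the $45,050 excess over $238,500 is $3,604; credit = $9,950 − $3,604 = $6,346.

$6,346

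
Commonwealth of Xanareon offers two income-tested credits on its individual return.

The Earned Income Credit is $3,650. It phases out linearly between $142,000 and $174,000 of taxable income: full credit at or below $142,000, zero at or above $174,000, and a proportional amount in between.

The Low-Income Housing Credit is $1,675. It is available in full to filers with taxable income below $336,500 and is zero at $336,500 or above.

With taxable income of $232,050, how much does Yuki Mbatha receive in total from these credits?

Earned Income Credit: $232,050 is at or above $174,000, so the credit is $0.
Low-Income Housing Credit: $232,050 is below the $336,500 cutoff, so the full $1,675 applies.
Total: $0 + $1,675 = $1,675.

$1,675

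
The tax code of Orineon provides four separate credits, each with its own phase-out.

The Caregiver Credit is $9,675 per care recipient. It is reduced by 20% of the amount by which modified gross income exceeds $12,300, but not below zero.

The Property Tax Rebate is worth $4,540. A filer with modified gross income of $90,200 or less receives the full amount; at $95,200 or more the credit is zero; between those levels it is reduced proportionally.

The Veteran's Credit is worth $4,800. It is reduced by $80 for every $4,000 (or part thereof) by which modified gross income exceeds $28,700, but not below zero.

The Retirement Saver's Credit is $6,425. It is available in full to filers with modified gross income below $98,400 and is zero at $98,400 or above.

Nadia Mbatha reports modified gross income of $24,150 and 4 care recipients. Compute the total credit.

$52,095

Caregiver Credit: base = 4 × $9,675 = $38,700. 20% of the $11,850 excess over $12,300 is $2,370; credit = $38,700 − $2,370 = $36,330.
Property Tax Rebate: $24,150 is at or below the $90,200 threshold, so the full $4,540 applies.
Veteran's Credit: $24,150 is at or below the $28,700 threshold, so the full $4,800 applies.
Retirement Saver's Credit: $24,150 is below the $98,400 cutoff, so the full $6,425 applies.
Total: $36,330 + $4,540 + $4,800 + $6,425 = $52,095.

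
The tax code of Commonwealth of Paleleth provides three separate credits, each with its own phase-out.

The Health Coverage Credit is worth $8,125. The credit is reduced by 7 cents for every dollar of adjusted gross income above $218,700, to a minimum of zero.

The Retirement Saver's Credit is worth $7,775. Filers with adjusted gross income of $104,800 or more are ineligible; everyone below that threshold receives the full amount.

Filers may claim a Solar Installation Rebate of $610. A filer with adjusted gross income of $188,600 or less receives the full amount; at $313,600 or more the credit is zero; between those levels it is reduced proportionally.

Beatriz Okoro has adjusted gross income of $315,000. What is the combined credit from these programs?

Health Coverage Credit: 7% of the $96,300 excess over $218,700 is $6,741; credit = $8,125 − $6,741 = $1,384.
Retirement Saver's Credit: $315,000 meets or exceeds the $104,800 cutoff, so the credit is $0.
Solar Installation Rebate: $315,000 is at or above $313,600, so the credit is $0.
Total: $1,384 + $0 + $0 = $1,384.

$1,384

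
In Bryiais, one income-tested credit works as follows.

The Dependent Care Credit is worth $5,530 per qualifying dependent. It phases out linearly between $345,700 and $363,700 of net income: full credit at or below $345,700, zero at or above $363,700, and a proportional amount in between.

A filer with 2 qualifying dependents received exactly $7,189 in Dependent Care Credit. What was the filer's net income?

$352,000

Full credit = 2 × $5,530 = $11,060.
$7,189 is 7,189/11,060 of the full $11,060, so 3,871/11,060 of the $18,000 range has been used: income = $345,700 + $18,000 × 3,871/11,060 = $352,000.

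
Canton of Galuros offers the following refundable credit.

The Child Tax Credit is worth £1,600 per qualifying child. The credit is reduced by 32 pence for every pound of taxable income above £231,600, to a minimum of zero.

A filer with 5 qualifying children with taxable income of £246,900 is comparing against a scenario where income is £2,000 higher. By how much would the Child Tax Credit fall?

£640

At £246,900 — base = 5 × £1,600 = £8,000. 32% of the £15,300 excess over £231,600 is £4,896; credit = £8,000 − £4,896 = £3,104.
At £248,900 — base = 5 × £1,600 = £8,000. 32% of the £17,300 excess over £231,600 is £5,536; credit = £8,000 − £5,536 = £2,464.
Lost: £3,104 − £2,464 = £640.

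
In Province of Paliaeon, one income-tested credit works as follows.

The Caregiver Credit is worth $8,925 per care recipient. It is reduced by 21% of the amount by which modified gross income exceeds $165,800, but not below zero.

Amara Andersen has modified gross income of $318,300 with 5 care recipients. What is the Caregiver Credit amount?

$12,600

Caregiver Credit: base = 5 × $8,925 = $44,625. 21% of the $152,500 excess over $165,800 is $32,025; credit = $44,625 − $32,025 = $12,600.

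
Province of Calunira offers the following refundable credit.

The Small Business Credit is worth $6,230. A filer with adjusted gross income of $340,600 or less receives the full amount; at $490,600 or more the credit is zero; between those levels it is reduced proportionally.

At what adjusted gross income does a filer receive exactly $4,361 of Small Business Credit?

$4,361 is 4,361/6,230 of the full $6,230, so 1,869/6,230 of the $150,000 range has been used: income = $340,600 + $150,000 × 1,869/6,230 = $385,600.

$385,600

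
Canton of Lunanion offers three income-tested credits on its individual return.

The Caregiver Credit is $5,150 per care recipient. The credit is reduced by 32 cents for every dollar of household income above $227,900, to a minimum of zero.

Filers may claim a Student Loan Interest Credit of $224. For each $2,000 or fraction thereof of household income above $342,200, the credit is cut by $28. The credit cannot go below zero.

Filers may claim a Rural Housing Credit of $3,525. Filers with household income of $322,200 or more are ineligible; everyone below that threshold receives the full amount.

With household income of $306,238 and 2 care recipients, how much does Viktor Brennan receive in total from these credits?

$3,749

Caregiver Credit: base = 2 × $5,150 = $10,300. 32% of the $78,338 excess over $227,900 is $25,068.16 ≥ base, so the credit is $0.
Student Loan Interest Credit: $306,238 is at or below the $342,200 threshold, so the full $224 applies.
Rural Housing Credit: $306,238 is below the $322,200 cutoff, so the full $3,525 applies.
Total: $0 + $224 + $3,525 = $3,749.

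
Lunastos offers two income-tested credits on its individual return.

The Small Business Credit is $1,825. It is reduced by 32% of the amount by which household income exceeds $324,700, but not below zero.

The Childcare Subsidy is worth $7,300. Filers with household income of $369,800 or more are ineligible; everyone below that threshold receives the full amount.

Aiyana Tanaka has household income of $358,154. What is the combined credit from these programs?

$7,300

Small Business Credit: 32% of the $33,454 excess over $324,700 is $10,705.28 ≥ base, so the credit is $0.
Childcare Subsidy: $358,154 is below the $369,800 cutoff, so the full $7,300 applies.
Total: $0 + $7,300 = $7,300.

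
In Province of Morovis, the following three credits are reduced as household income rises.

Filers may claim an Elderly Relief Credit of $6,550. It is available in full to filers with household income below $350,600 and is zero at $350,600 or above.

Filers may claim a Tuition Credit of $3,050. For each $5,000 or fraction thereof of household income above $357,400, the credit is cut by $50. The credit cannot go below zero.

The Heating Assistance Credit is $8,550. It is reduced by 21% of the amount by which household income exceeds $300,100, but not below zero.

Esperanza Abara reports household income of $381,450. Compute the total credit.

$2,800

Elderly Relief Credit: $381,450 meets or exceeds the $350,600 cutoff, so the credit is $0.
Tuition Credit: income exceeds $357,400 by $24,050, which is 5 full-or-partial $5,000 increments; reduction = 5 × $50 = $250, leaving $2,800.
Heating Assistance Credit: 21% of the $81,350 excess over $300,100 is $17,083.50 ≥ base, so the credit is $0.
Total: $0 + $2,800 + $0 = $2,800.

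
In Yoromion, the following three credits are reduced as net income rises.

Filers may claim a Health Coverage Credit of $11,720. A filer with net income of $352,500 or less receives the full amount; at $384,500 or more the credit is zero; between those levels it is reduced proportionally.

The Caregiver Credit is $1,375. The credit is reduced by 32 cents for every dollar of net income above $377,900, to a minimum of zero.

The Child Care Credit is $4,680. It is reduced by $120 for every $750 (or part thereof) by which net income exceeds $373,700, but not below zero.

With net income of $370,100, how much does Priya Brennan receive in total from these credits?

Health Coverage Credit: $370,100 is $17,600 into a $32,000 phase-out range, leaving 14,400/32,000 of the credit: $11,720 × 14,400/32,000 = $5,274.
Caregiver Credit: $370,100 is at or below the $377,900 threshold, so the full $1,375 applies.
Child Care Credit: $370,100 is at or below the $373,700 threshold, so the full $4,680 applies.
Total: $5,274 + $1,375 + $4,680 = $11,329.

$11,329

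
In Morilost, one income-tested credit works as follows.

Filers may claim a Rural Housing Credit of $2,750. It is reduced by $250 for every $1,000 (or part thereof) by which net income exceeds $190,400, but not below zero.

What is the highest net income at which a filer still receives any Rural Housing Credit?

$200,400

After 10 increments the reduction is 10 × $250 = $2,500, leaving $250; one more increment wipes it out. Increment 10 ends at excess 10 × $1,000 = $10,000, so the highest qualifying income is $190,400 + $10,000 = $200,400.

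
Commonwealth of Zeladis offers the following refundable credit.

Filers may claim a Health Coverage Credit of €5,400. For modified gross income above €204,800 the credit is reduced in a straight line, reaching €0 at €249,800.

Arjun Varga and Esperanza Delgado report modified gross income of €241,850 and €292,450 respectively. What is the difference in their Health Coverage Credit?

Arjun (€241,850): Health Coverage Credit: €241,850 is €37,050 into a €45,000 phase-out range, leaving 7,950/45,000 of the credit: €5,400 × 7,950/45,000 = €954.
Esperanza (€292,450): Health Coverage Credit: €292,450 is at or above €249,800, so the credit is €0.
Difference: |€954 − €0| = €954.

€954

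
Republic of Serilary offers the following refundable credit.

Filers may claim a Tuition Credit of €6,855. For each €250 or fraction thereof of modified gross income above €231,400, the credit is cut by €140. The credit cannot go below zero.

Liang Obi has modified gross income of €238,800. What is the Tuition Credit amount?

Tuition Credit: income exceeds €231,400 by €7,400, which is 30 full-or-partial €250 increments; reduction = 30 × €140 = €4,200, leaving €2,655.

€2,655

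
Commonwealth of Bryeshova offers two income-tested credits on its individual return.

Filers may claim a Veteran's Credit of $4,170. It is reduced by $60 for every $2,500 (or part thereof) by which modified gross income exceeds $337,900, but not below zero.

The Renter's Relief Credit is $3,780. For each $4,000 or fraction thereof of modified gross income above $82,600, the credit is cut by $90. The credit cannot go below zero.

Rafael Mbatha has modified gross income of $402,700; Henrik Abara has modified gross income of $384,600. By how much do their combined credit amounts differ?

$420

Rafael ($402,700): Veteran's Credit: income exceeds $337,900 by $64,800, which is 26 full-or-partial $2,500 increments; reduction = 26 × $60 = $1,560, leaving $2,610. Renter's Relief Credit: income exceeds $82,600 by $320,100 → 81 increments × $90 = $7,290 ≥ base, so the credit is $0. total $2,610 + $0 = $2,610
Henrik ($384,600): Veteran's Credit: income exceeds $337,900 by $46,700, which is 19 full-or-partial $2,500 increments; reduction = 19 × $60 = $1,140, leaving $3,030. Renter's Relief Credit: income exceeds $82,600 by $302,000 → 76 increments × $90 = $6,840 ≥ base, so the credit is $0. total $3,030 + $0 = $3,030
Difference: |$2,610 − $3,030| = $420.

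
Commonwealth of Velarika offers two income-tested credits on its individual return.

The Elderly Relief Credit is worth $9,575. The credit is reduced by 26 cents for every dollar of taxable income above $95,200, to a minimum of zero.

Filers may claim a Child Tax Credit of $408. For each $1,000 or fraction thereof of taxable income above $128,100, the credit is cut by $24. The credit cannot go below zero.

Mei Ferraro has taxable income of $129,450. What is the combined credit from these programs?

Elderly Relief Credit: 26% of the $34,250 excess over $95,200 is $8,905; credit = $9,575 − $8,905 = $670.
Child Tax Credit: income exceeds $128,100 by $1,350, which is 2 full-or-partial $1,000 increments; reduction = 2 × $24 = $48, leaving $360.
Total: $670 + $360 = $1,030.

$1,030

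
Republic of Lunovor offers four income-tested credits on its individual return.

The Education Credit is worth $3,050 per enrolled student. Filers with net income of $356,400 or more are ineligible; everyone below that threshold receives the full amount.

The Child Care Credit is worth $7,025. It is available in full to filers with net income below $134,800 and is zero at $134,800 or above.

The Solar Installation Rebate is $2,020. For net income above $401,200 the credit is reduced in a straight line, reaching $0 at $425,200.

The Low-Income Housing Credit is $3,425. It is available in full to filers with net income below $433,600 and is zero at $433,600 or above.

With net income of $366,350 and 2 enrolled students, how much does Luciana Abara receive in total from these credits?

$5,445

Education Credit: base = 2 × $3,050 = $6,100. $366,350 meets or exceeds the $356,400 cutoff, so the credit is $0.
Child Care Credit: $366,350 meets or exceeds the $134,800 cutoff, so the credit is $0.
Solar Installation Rebate: $366,350 is at or below the $401,200 threshold, so the full $2,020 applies.
Low-Income Housing Credit: $366,350 is below the $433,600 cutoff, so the full $3,425 applies.
Total: $0 + $0 + $2,020 + $3,425 = $5,445.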